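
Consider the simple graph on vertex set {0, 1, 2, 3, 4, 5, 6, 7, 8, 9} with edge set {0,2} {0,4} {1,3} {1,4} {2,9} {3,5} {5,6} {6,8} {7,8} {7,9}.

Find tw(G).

2

A width-2 tree decomposition is:
Bags: B1 = {2, 7, 9}  B2 = {0, 2, 7}  B3 = {0, 4, 7}  B4 = {1, 4, 7}  B5 = {1, 3, 7}  B6 = {3, 5, 7}  B7 = {5, 6, 7}  B8 = {6, 7, 8}
Tree: B1–B2, B2–B3, B3–B4, B4–B5, B5–B6, B6–B7, B7–B8
The largest bag has 3 vertices, giving width 2; this decomposition certifies tw(G) ≤ 2. The edges 7–9–2–0–4–1–3–5–6–8–7 form a cycle, so G is not a tree and its treewidth is at least 2. Combining the bounds, tw(G) = 2.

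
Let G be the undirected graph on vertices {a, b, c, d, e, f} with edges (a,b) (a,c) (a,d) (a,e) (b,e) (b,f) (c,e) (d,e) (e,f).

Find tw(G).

A width-2 tree decomposition is:
Bags: B1 = {a, d, e}  B2 = {a, b, e}  B3 = {a, c, e}  B4 = {b, e, f}
Tree: B1–B2, B1–B3, B2–B4
Each bag holds 3 vertices, so the decomposition has width 2, which upper-bounds the treewidth. Conversely, {a, d, e} is a clique of size 3, and the vertices of any clique must share a bag in every tree decomposition; so some bag has ≥ 3 vertices and tw(G) ≥ 2. Hence tw(G) = 2 exactly.

2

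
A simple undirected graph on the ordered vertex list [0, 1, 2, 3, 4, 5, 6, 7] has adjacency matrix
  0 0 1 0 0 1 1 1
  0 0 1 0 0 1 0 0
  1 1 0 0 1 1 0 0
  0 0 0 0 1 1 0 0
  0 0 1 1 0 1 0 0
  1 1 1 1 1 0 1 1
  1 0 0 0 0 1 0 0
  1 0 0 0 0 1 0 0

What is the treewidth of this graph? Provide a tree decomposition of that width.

Treewidth 2.
Bags: B1 = {0, 5, 6}  B2 = {0, 5, 7}  B3 = {0, 2, 5}  B4 = {2, 4, 5}  B5 = {1, 2, 5}  B6 = {3, 4, 5}
Tree: B1–B2, B1–B3, B3–B4, B3–B5, B4–B6

Every bag has size at most 3, so the width is 3 − 1 = 2 and tw(G) ≤ 2. For the lower bound, the 3 vertices {0, 2, 5} are pairwise adjacent, and any tree decomposition puts a clique entirely inside one bag — forcing width ≥ 2. The upper and lower bounds meet at 2, so that is the treewidth.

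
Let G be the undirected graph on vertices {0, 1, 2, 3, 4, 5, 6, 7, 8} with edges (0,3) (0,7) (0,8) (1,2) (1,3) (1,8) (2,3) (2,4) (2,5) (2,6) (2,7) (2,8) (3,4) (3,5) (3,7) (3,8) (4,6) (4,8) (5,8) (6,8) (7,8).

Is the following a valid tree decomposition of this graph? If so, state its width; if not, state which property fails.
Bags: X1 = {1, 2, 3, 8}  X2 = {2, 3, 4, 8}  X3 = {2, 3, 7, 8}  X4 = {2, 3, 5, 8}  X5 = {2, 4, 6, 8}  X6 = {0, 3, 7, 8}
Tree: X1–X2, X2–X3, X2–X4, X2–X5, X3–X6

Vertex coverage: the bags together contain {0, 1, 2, 3, 4, 5, 6, 7, 8}, the full vertex set. Edge coverage: each edge of G has both endpoints in at least one bag. Running intersection: for every vertex, the bags containing it form a connected subtree. All three properties hold, so this is a valid tree decomposition of width max|bag| − 1 = 3, and hence tw(G) ≤ 3.

Yes; width 3.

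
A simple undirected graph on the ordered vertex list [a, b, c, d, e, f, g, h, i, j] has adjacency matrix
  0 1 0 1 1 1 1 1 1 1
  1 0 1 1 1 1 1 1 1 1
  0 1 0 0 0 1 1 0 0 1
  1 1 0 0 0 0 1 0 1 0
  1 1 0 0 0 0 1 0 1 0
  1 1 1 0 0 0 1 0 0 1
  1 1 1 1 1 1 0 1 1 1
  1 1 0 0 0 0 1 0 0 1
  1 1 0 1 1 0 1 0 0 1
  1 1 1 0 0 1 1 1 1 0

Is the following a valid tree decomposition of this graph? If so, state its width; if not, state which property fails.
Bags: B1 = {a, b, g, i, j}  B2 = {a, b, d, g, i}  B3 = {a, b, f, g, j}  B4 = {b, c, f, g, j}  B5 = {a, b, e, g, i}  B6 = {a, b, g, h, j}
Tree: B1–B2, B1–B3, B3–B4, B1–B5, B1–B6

Yes; width 4.

Every vertex of G appears in some bag (union = {a, b, c, d, e, f, g, h, i, j}); every edge is covered by a bag; and for each vertex v the set of bags containing v is connected in the bag tree. The decomposition is therefore valid. The largest bag has 5 vertices, so the width is 4.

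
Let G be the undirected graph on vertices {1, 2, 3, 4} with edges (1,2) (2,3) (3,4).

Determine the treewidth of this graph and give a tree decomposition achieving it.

Treewidth 1.
One optimal decomposition is:
Bags: B1 = {1, 2}  B2 = {2, 3}  B3 = {3, 4}
Tree: B1–B2, B2–B3

Every bag has size at most 2, so the width is 2 − 1 = 1 and tw(G) ≤ 1. G has an edge, so its treewidth is at least 1. Combining the bounds, tw(G) = 1.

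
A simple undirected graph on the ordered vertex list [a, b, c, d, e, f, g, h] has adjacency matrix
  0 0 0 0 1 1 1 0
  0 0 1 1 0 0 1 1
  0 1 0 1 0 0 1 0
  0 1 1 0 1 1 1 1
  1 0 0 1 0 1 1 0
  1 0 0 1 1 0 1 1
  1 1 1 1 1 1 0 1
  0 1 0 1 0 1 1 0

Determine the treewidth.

3

A width-3 tree decomposition is:
Bags: B1 = {d, f, g, h}  B2 = {b, d, g, h}  B3 = {b, c, d, g}  B4 = {d, e, f, g}  B5 = {a, e, f, g}
Tree: B1–B2, B2–B3, B1–B4, B4–B5
Every bag has size at most 4, so the width is 4 − 1 = 3 and tw(G) ≤ 3. For the lower bound, the 4 vertices {b, c, d, g} are pairwise adjacent, and any tree decomposition puts a clique entirely inside one bag — forcing width ≥ 3. Combining the bounds, tw(G) = 3.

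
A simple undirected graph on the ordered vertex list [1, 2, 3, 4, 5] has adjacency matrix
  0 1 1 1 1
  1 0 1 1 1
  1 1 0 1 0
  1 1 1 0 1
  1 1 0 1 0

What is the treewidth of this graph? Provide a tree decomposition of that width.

Every bag has size at most 4, so the width is 4 − 1 = 3 and tw(G) ≤ 3. Conversely, {1, 2, 3, 4} is a clique of size 4, and the vertices of any clique must share a bag in every tree decomposition; so some bag has ≥ 4 vertices and tw(G) ≥ 3. The upper and lower bounds meet at 3, so that is the treewidth.

Treewidth 3.
One optimal decomposition is:
Bags: B1 = {1, 2, 4, 5}  B2 = {1, 2, 3, 4}
Tree: B1–B2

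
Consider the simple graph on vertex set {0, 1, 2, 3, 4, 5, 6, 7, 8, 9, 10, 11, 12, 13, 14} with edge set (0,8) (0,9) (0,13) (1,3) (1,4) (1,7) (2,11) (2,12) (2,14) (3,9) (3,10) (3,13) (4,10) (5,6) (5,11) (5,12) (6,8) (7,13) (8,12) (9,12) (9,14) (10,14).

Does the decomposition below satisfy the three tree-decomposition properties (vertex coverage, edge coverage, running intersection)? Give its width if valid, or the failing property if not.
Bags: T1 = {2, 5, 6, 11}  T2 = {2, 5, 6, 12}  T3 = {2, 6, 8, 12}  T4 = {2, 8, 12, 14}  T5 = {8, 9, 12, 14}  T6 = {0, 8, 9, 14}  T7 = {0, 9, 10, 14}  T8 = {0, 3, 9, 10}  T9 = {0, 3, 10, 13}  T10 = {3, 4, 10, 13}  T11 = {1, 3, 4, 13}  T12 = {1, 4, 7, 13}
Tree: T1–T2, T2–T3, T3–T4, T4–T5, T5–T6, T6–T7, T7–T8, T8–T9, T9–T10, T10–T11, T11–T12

Yes; width 3.

Every vertex of G appears in some bag (union = {0, 1, 2, 3, 4, 5, 6, 7, 8, 9, 10, 11, 12, 13, 14}); every edge is covered by a bag; and for each vertex v the set of bags containing v is connected in the bag tree. The decomposition is therefore valid. The largest bag has 4 vertices, so the width is 3.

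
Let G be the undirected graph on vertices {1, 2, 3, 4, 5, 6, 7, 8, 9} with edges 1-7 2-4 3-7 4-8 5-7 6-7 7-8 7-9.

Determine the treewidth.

A width-1 tree decomposition is:
Bags: B1 = {7, 8}  B2 = {3, 7}  B3 = {6, 7}  B4 = {4, 8}  B5 = {2, 4}  B6 = {7, 9}  B7 = {5, 7}  B8 = {1, 7}
Tree: B1–B2, B1–B3, B1–B4, B4–B5, B3–B6, B2–B7, B1–B8
Every bag has size at most 2, so the width is 2 − 1 = 1 and tw(G) ≤ 1. Since G has at least one edge (e.g. 8–7), it is not an edgeless graph, so tw(G) ≥ 1. Therefore the treewidth is 1.

1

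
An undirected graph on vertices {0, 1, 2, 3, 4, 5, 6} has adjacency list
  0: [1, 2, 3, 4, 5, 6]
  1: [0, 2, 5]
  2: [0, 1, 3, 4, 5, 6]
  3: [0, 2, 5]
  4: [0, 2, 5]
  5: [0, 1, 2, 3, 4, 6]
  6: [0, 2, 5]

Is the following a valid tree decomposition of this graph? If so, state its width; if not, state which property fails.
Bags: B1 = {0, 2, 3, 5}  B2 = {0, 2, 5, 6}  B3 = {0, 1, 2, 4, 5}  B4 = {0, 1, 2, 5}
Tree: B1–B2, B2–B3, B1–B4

A tree decomposition must satisfy three properties: every vertex lies in some bag; for every edge, both endpoints lie together in some bag; and for every vertex, the bags containing it form a connected subtree. Here bags containing vertex 1 are not connected in the tree, so the decomposition is invalid.

No — bags containing vertex 1 are not connected in the tree.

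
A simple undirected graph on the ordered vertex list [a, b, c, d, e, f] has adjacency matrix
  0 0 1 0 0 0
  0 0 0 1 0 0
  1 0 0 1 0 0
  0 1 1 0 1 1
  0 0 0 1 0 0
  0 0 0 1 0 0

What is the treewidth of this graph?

1

A width-1 tree decomposition is:
Bags: B1 = {c, d}  B2 = {b, d}  B3 = {a, c}  B4 = {d, e}  B5 = {d, f}
Tree: B1–B2, B1–B3, B1–B4, B4–B5
Every bag has size at most 2, so the width is 2 − 1 = 1 and tw(G) ≤ 1. Any graph with an edge has treewidth ≥ 1, and G has the edge c–d. The upper and lower bounds meet at 1, so that is the treewidth.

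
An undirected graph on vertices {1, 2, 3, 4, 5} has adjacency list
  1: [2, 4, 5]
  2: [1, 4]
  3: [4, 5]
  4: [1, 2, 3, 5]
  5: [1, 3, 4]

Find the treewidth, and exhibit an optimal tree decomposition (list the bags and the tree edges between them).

The largest bag has 3 vertices, giving width 2; this decomposition certifies tw(G) ≤ 2. Conversely, {1, 2, 4} is a clique of size 3, and the vertices of any clique must share a bag in every tree decomposition; so some bag has ≥ 3 vertices and tw(G) ≥ 2. Hence tw(G) = 2 exactly.

Treewidth 2.
Bags: B1 = {3, 4, 5}  B2 = {1, 4, 5}  B3 = {1, 2, 4}
Tree: B1–B2, B2–B3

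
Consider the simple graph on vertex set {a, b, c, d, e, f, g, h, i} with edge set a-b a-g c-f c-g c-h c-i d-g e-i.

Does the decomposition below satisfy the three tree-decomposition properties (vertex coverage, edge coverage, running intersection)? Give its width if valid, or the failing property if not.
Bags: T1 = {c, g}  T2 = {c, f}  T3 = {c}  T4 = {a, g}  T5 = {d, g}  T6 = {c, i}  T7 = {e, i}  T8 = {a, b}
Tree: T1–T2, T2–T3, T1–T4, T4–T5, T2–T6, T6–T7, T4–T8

A tree decomposition must satisfy three properties: every vertex lies in some bag; for every edge, both endpoints lie together in some bag; and for every vertex, the bags containing it form a connected subtree. Here vertex h appears in no bag, so the decomposition is invalid.

No — vertex h appears in no bag.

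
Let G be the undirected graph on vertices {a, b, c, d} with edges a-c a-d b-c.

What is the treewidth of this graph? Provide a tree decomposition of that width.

Treewidth 1.
One optimal decomposition is:
Bags: B1 = {b, c}  B2 = {a, c}  B3 = {a, d}
Tree: B1–B2, B2–B3

Every bag has size at most 2, so the width is 2 − 1 = 1 and tw(G) ≤ 1. Any graph with an edge has treewidth ≥ 1, and G has the edge b–c. Combining the bounds, tw(G) = 1.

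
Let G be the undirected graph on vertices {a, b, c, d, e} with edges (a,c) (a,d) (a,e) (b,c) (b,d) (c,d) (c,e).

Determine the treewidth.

2

A width-2 tree decomposition is:
Bags: B1 = {b, c, d}  B2 = {a, c, d}  B3 = {a, c, e}
Tree: B1–B2, B2–B3
The largest bag has 3 vertices, giving width 2; this decomposition certifies tw(G) ≤ 2. Conversely, {a, c, d} is a clique of size 3, and the vertices of any clique must share a bag in every tree decomposition; so some bag has ≥ 3 vertices and tw(G) ≥ 2. Combining the bounds, tw(G) = 2.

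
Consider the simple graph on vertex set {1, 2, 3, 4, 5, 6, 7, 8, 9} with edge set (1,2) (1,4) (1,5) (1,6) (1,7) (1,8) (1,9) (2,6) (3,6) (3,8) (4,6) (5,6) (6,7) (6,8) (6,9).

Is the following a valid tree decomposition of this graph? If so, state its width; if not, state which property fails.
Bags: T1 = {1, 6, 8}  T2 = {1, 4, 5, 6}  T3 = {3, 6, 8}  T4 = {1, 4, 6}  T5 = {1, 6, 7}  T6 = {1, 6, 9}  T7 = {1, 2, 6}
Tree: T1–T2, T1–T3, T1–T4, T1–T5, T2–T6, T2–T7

No — bags containing vertex 4 are not connected in the tree.

A tree decomposition must satisfy three properties: every vertex lies in some bag; for every edge, both endpoints lie together in some bag; and for every vertex, the bags containing it form a connected subtree. Here bags containing vertex 4 are not connected in the tree, so the decomposition is invalid.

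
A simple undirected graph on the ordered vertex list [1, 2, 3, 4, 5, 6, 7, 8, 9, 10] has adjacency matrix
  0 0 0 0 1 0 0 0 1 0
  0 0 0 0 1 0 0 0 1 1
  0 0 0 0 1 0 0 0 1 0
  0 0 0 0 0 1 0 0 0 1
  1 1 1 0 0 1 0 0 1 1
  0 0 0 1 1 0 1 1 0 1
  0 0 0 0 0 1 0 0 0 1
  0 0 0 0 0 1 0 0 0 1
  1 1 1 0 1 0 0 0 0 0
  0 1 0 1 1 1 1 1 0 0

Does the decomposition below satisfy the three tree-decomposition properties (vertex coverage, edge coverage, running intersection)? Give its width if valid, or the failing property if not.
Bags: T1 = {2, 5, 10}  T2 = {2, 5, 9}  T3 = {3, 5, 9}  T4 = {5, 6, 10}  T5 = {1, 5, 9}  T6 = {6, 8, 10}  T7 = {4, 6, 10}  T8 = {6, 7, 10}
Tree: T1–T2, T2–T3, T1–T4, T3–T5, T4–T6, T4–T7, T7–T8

Vertex coverage: the bags together contain {1, 2, 3, 4, 5, 6, 7, 8, 9, 10}, the full vertex set. Edge coverage: each edge of G has both endpoints in at least one bag. Running intersection: for every vertex, the bags containing it form a connected subtree. All three properties hold, so this is a valid tree decomposition of width max|bag| − 1 = 2, and hence tw(G) ≤ 2.

Yes; width 2.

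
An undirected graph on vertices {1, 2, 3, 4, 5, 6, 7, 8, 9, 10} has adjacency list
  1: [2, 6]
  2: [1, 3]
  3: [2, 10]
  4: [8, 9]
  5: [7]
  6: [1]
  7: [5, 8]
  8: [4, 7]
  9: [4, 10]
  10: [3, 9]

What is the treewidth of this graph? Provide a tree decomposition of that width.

Every bag has size at most 2, so the width is 2 − 1 = 1 and tw(G) ≤ 1. G has an edge, so its treewidth is at least 1. The upper and lower bounds meet at 1, so that is the treewidth.

Treewidth 1.
One such decomposition:
Bags: B1 = {1, 6}  B2 = {1, 2}  B3 = {2, 3}  B4 = {3, 10}  B5 = {9, 10}  B6 = {4, 9}  B7 = {4, 8}  B8 = {7, 8}  B9 = {5, 7}
Tree: B1–B2, B2–B3, B3–B4, B4–B5, B5–B6, B6–B7, B7–B8, B8–B9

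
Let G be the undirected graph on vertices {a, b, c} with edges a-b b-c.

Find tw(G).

1

A width-1 tree decomposition is:
Bags: B1 = {b, c}  B2 = {a, b}
Tree: B1–B2
Each bag holds 2 vertices, so the decomposition has width 1, which upper-bounds the treewidth. Since G has at least one edge (e.g. c–b), it is not an edgeless graph, so tw(G) ≥ 1. Therefore the treewidth is 1.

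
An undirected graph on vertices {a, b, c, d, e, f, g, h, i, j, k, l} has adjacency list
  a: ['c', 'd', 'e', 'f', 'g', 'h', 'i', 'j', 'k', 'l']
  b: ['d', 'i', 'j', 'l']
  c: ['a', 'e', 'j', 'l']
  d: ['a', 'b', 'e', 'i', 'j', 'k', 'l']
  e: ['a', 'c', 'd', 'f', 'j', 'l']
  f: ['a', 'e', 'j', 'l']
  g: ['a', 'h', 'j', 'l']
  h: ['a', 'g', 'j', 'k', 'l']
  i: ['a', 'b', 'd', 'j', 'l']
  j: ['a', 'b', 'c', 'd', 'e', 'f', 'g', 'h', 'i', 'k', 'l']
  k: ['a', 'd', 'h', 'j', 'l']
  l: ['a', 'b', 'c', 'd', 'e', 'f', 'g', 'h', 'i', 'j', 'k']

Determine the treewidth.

A width-4 tree decomposition is:
Bags: B1 = {a, d, j, k, l}  B2 = {a, d, e, j, l}  B3 = {a, c, e, j, l}  B4 = {a, d, i, j, l}  B5 = {a, h, j, k, l}  B6 = {a, g, h, j, l}  B7 = {a, e, f, j, l}  B8 = {b, d, i, j, l}
Tree: B1–B2, B2–B3, B2–B4, B1–B5, B5–B6, B2–B7, B4–B8
Every bag has size at most 5, so the width is 5 − 1 = 4 and tw(G) ≤ 4. For the lower bound, the 5 vertices {a, d, e, j, l} are pairwise adjacent, and any tree decomposition puts a clique entirely inside one bag — forcing width ≥ 4. Therefore the treewidth is 4.

4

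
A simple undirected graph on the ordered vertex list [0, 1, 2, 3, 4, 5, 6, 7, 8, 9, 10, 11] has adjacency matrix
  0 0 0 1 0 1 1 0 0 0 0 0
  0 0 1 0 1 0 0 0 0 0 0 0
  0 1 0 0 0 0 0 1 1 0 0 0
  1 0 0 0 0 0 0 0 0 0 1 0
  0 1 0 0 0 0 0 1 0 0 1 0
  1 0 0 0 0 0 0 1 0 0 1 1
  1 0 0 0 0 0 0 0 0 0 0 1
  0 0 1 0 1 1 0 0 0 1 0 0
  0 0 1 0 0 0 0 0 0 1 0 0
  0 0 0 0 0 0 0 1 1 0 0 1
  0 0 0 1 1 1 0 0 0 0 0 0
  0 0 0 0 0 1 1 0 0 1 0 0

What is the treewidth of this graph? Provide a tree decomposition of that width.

Treewidth 3.
One optimal decomposition is:
Bags: B1 = {1, 2, 8, 9}  B2 = {1, 2, 7, 9}  B3 = {1, 4, 7, 9}  B4 = {4, 7, 9, 11}  B5 = {4, 5, 7, 11}  B6 = {4, 5, 10, 11}  B7 = {5, 6, 10, 11}  B8 = {0, 5, 6, 10}  B9 = {0, 3, 6, 10}
Tree: B1–B2, B2–B3, B3–B4, B4–B5, B5–B6, B6–B7, B7–B8, B8–B9

Each bag holds 4 vertices, so the decomposition has width 3, which upper-bounds the treewidth. For the lower bound: the 4 vertex sets {1,2,8}, {9}, {7}, {4,5,10,11} are disjoint, each induces a connected subgraph, and every pair is joined by at least one edge of G. Contracting each set to a single vertex therefore yields K_{4} as a minor, and since treewidth is minor-monotone, tw(G) ≥ tw(K_{4}) = 3. Hence tw(G) = 3 exactly.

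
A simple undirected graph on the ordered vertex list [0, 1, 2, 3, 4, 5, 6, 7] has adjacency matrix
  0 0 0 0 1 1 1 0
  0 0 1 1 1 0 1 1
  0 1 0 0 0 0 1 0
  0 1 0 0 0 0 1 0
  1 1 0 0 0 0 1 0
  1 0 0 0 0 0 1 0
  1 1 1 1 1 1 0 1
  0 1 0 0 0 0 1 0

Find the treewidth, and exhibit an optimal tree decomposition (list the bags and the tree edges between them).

Treewidth 2.
One optimal decomposition is:
Bags: B1 = {1, 6, 7}  B2 = {1, 4, 6}  B3 = {0, 4, 6}  B4 = {1, 2, 6}  B5 = {1, 3, 6}  B6 = {0, 5, 6}
Tree: B1–B2, B2–B3, B2–B4, B2–B5, B3–B6

The largest bag has 3 vertices, giving width 2; this decomposition certifies tw(G) ≤ 2. On the other hand G contains the 3-clique {0, 4, 6}. A clique must lie in a single bag of any decomposition, so no decomposition can have width below 2. Hence tw(G) = 2 exactly.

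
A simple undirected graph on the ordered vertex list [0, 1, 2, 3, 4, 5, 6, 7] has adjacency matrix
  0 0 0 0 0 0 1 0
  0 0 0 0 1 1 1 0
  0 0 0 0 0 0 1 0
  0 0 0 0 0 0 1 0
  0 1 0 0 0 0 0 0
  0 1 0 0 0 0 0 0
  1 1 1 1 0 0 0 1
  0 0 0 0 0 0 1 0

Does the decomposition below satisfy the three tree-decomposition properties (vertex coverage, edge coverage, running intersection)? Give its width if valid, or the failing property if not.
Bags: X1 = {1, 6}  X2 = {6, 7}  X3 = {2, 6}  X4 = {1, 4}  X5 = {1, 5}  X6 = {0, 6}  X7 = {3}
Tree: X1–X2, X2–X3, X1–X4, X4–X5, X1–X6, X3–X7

No — edge (6,3) lies in no bag.

A tree decomposition must satisfy three properties: every vertex lies in some bag; for every edge, both endpoints lie together in some bag; and for every vertex, the bags containing it form a connected subtree. Here edge (6,3) lies in no bag, so the decomposition is invalid.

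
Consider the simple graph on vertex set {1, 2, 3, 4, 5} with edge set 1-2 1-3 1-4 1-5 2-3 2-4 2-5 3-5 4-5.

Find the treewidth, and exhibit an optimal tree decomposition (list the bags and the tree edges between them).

Every bag has size at most 4, so the width is 4 − 1 = 3 and tw(G) ≤ 3. For the lower bound, the 4 vertices {1, 2, 3, 5} are pairwise adjacent, and any tree decomposition puts a clique entirely inside one bag — forcing width ≥ 3. Therefore the treewidth is 3.

Treewidth 3.
Bags: B1 = {1, 2, 3, 5}  B2 = {1, 2, 4, 5}
Tree: B1–B2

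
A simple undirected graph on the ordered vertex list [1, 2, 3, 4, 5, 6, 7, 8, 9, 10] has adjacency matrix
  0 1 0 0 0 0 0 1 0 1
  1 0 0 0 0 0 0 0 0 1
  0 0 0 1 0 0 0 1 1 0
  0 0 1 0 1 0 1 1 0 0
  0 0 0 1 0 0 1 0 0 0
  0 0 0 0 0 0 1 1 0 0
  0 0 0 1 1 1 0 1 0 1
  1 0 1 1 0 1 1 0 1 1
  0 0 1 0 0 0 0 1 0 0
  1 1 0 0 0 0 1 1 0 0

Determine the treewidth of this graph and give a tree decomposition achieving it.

Each bag holds 3 vertices, so the decomposition has width 2, which upper-bounds the treewidth. On the other hand G contains the 3-clique {1, 8, 10}. A clique must lie in a single bag of any decomposition, so no decomposition can have width below 2. Hence tw(G) = 2 exactly.

Treewidth 2.
One such decomposition:
Bags: B1 = {4, 7, 8}  B2 = {7, 8, 10}  B3 = {3, 4, 8}  B4 = {1, 8, 10}  B5 = {3, 8, 9}  B6 = {6, 7, 8}  B7 = {1, 2, 10}  B8 = {4, 5, 7}
Tree: B1–B2, B1–B3, B2–B4, B3–B5, B2–B6, B4–B7, B1–B8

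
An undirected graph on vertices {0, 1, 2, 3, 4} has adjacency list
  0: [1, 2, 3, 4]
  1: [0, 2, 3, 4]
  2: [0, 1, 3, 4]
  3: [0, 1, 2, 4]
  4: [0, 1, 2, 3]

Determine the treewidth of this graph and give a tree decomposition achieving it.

Treewidth 4.
Bags: B1 = {0, 1, 2, 3, 4}
Tree: (single bag)

With just one bag of size 5, the width is 5 − 1 = 4, so tw(G) ≤ 4. On the other hand G contains the 5-clique {0, 1, 2, 3, 4}. A clique must lie in a single bag of any decomposition, so no decomposition can have width below 4. The upper and lower bounds meet at 4, so that is the treewidth.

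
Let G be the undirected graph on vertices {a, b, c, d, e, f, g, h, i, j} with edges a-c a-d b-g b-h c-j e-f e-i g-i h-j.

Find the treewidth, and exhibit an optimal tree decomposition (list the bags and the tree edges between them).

The largest bag has 2 vertices, giving width 1; this decomposition certifies tw(G) ≤ 1. G has an edge, so its treewidth is at least 1. The upper and lower bounds meet at 1, so that is the treewidth.

Treewidth 1.
One such decomposition:
Bags: B1 = {a, d}  B2 = {a, c}  B3 = {c, j}  B4 = {h, j}  B5 = {b, h}  B6 = {b, g}  B7 = {g, i}  B8 = {e, i}  B9 = {e, f}
Tree: B1–B2, B2–B3, B3–B4, B4–B5, B5–B6, B6–B7, B7–B8, B8–B9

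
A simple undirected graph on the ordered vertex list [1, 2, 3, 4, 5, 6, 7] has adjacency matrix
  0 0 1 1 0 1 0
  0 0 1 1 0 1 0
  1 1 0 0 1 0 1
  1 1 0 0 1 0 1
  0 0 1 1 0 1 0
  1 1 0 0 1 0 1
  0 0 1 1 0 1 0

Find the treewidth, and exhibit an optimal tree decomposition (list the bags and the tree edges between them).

The largest bag has 4 vertices, giving width 3; this decomposition certifies tw(G) ≤ 3. For the lower bound: the 4 vertex sets {2,4}, {1,3}, {6}, {5} are disjoint, each induces a connected subgraph, and every pair is joined by at least one edge of G. Contracting each set to a single vertex therefore yields K_{4} as a minor, and since treewidth is minor-monotone, tw(G) ≥ tw(K_{4}) = 3. The upper and lower bounds meet at 3, so that is the treewidth.

Treewidth 3.
One optimal decomposition is:
Bags: B1 = {2, 3, 4, 6}  B2 = {1, 3, 4, 6}  B3 = {3, 4, 5, 6}  B4 = {3, 4, 6, 7}
Tree: B1–B2, B2–B3, B3–B4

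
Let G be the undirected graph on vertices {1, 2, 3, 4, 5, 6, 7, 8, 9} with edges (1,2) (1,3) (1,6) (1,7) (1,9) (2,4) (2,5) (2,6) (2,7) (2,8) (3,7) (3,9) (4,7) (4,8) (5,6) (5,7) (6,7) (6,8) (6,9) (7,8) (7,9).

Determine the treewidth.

3

A width-3 tree decomposition is:
Bags: B1 = {1, 6, 7, 9}  B2 = {1, 2, 6, 7}  B3 = {1, 3, 7, 9}  B4 = {2, 6, 7, 8}  B5 = {2, 5, 6, 7}  B6 = {2, 4, 7, 8}
Tree: B1–B2, B1–B3, B2–B4, B4–B5, B4–B6
Each bag holds 4 vertices, so the decomposition has width 3, which upper-bounds the treewidth. Conversely, {1, 3, 7, 9} is a clique of size 4, and the vertices of any clique must share a bag in every tree decomposition; so some bag has ≥ 4 vertices and tw(G) ≥ 3. Therefore the treewidth is 3.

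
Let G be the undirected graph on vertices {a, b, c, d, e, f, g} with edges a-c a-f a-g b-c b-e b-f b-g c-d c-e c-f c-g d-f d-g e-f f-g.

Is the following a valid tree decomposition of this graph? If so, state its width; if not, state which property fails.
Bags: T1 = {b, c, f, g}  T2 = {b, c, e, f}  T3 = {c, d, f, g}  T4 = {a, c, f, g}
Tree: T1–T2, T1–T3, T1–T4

Checking the three conditions: (i) the bags cover all of {a, b, c, d, e, f, g}; (ii) for each edge, some bag contains both endpoints; (iii) the bags containing any fixed vertex form a subtree. All hold, so the decomposition is valid with width 4 − 1 = 3.

Yes; width 3.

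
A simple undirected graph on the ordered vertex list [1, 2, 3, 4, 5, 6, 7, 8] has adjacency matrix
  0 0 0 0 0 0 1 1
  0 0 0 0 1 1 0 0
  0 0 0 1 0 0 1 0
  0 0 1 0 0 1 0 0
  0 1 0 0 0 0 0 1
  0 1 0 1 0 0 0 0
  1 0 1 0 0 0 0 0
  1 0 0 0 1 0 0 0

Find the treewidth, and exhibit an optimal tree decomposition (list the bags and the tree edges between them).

Treewidth 2.
One optimal decomposition is:
Bags: B1 = {3, 4, 7}  B2 = {4, 6, 7}  B3 = {2, 6, 7}  B4 = {2, 5, 7}  B5 = {5, 7, 8}  B6 = {1, 7, 8}
Tree: B1–B2, B2–B3, B3–B4, B4–B5, B5–B6

Every bag has size at most 3, so the width is 3 − 1 = 2 and tw(G) ≤ 2. The edges 7–3–4–6–2–5–8–1–7 form a cycle, so G is not a tree and its treewidth is at least 2. Hence tw(G) = 2 exactly.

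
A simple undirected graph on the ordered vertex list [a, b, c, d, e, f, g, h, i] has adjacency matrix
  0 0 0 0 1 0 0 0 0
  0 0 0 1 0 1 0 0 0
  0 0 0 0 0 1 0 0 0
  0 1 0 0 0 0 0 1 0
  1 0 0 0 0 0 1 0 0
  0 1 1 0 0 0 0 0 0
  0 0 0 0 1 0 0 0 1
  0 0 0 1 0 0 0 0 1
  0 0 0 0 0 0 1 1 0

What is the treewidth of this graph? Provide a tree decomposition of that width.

Treewidth 1.
One such decomposition:
Bags: B1 = {a, e}  B2 = {e, g}  B3 = {g, i}  B4 = {h, i}  B5 = {d, h}  B6 = {b, d}  B7 = {b, f}  B8 = {c, f}
Tree: B1–B2, B2–B3, B3–B4, B4–B5, B5–B6, B6–B7, B7–B8

Every bag has size at most 2, so the width is 2 − 1 = 1 and tw(G) ≤ 1. Since G has at least one edge (e.g. a–e), it is not an edgeless graph, so tw(G) ≥ 1. The upper and lower bounds meet at 1, so that is the treewidth.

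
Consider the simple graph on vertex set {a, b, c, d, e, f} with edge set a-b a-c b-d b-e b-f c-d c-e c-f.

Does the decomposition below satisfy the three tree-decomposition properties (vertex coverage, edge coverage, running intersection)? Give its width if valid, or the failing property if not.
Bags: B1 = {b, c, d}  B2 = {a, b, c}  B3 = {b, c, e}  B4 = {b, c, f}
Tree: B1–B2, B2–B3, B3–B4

Yes; width 2.

Vertex coverage: the bags together contain {a, b, c, d, e, f}, the full vertex set. Edge coverage: each edge of G has both endpoints in at least one bag. Running intersection: for every vertex, the bags containing it form a connected subtree. All three properties hold, so this is a valid tree decomposition of width max|bag| − 1 = 2, and hence tw(G) ≤ 2.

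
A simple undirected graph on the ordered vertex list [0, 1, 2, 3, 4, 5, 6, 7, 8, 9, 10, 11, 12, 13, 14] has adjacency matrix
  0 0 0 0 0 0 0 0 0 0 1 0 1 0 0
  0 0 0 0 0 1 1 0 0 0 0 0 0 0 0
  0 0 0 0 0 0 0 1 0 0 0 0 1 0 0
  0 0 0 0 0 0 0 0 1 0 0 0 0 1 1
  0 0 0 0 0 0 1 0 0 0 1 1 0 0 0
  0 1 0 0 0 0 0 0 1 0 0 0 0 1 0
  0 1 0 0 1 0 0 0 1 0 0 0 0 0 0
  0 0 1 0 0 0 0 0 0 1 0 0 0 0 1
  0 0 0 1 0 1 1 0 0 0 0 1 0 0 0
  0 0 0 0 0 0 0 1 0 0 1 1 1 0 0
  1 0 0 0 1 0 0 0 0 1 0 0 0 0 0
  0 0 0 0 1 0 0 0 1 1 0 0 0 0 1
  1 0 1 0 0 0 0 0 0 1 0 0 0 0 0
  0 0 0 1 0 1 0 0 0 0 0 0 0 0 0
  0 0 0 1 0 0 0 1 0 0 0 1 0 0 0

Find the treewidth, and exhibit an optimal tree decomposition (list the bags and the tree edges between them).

The largest bag has 4 vertices, giving width 3; this decomposition certifies tw(G) ≤ 3. For the lower bound: the 4 vertex sets {0,2,12}, {10}, {9}, {4,7,11,14} are disjoint, each induces a connected subgraph, and every pair is joined by at least one edge of G. Contracting each set to a single vertex therefore yields K_{4} as a minor, and since treewidth is minor-monotone, tw(G) ≥ tw(K_{4}) = 3. Hence tw(G) = 3 exactly.

Treewidth 3.
Bags: B1 = {0, 2, 10, 12}  B2 = {2, 9, 10, 12}  B3 = {2, 7, 9, 10}  B4 = {4, 7, 9, 10}  B5 = {4, 7, 9, 11}  B6 = {4, 7, 11, 14}  B7 = {4, 6, 11, 14}  B8 = {6, 8, 11, 14}  B9 = {3, 6, 8, 14}  B10 = {1, 3, 6, 8}  B11 = {1, 3, 5, 8}  B12 = {1, 3, 5, 13}
Tree: B1–B2, B2–B3, B3–B4, B4–B5, B5–B6, B6–B7, B7–B8, B8–B9, B9–B10, B10–B11, B11–B12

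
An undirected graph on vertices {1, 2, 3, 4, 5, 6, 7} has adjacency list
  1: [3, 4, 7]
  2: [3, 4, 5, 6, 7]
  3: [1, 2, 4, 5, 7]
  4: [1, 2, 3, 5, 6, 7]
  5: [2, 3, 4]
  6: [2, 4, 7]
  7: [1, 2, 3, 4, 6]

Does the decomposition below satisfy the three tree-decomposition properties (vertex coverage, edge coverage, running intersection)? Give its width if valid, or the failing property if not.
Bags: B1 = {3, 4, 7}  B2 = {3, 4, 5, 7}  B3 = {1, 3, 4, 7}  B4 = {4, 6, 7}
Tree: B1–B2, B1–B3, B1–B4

No — vertex 2 appears in no bag.

A tree decomposition must satisfy three properties: every vertex lies in some bag; for every edge, both endpoints lie together in some bag; and for every vertex, the bags containing it form a connected subtree. Here vertex 2 appears in no bag, so the decomposition is invalid.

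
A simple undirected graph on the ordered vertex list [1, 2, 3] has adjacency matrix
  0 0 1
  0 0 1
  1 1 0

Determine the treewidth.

A width-1 tree decomposition is:
Bags: B1 = {2, 3}  B2 = {1, 3}
Tree: B1–B2
Each bag holds 2 vertices, so the decomposition has width 1, which upper-bounds the treewidth. Any graph with an edge has treewidth ≥ 1, and G has the edge 2–3. The upper and lower bounds meet at 1, so that is the treewidth.

1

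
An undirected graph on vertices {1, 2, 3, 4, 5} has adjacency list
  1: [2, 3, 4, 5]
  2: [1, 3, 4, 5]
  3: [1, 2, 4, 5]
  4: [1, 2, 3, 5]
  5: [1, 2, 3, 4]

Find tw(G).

4

A width-4 tree decomposition is:
Bags: B1 = {1, 2, 3, 4, 5}
Tree: (single bag)
A single bag containing all 5 vertices is trivially a valid decomposition of width 4. For the lower bound, the 5 vertices {1, 2, 3, 4, 5} are pairwise adjacent, and any tree decomposition puts a clique entirely inside one bag — forcing width ≥ 4. Hence tw(G) = 4 exactly.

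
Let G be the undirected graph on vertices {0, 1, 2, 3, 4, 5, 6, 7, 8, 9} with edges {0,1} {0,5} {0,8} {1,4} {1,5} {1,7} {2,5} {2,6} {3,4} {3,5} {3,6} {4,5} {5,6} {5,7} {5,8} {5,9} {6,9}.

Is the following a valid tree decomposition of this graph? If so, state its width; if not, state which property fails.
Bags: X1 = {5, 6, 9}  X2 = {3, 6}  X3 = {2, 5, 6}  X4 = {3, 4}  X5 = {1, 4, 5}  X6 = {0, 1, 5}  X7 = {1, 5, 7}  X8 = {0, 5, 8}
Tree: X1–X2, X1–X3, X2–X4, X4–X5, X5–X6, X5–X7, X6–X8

No — edge (5,3) lies in no bag.

A tree decomposition must satisfy three properties: every vertex lies in some bag; for every edge, both endpoints lie together in some bag; and for every vertex, the bags containing it form a connected subtree. Here edge (5,3) lies in no bag, so the decomposition is invalid.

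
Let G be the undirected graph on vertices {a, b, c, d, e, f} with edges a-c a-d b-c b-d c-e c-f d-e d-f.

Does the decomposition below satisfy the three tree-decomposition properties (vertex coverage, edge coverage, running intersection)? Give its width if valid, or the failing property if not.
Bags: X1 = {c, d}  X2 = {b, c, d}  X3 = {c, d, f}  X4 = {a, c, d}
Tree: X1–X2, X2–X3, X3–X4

No — vertex e appears in no bag.

A tree decomposition must satisfy three properties: every vertex lies in some bag; for every edge, both endpoints lie together in some bag; and for every vertex, the bags containing it form a connected subtree. Here vertex e appears in no bag, so the decomposition is invalid.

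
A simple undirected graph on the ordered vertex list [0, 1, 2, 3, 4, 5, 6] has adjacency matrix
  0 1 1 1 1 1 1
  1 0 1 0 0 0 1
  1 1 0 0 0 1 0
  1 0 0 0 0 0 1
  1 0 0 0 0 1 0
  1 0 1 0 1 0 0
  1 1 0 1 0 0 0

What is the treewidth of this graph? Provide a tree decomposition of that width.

The largest bag has 3 vertices, giving width 2; this decomposition certifies tw(G) ≤ 2. Conversely, {0, 1, 2} is a clique of size 3, and the vertices of any clique must share a bag in every tree decomposition; so some bag has ≥ 3 vertices and tw(G) ≥ 2. Therefore the treewidth is 2.

Treewidth 2.
Bags: B1 = {0, 1, 2}  B2 = {0, 1, 6}  B3 = {0, 2, 5}  B4 = {0, 4, 5}  B5 = {0, 3, 6}
Tree: B1–B2, B1–B3, B3–B4, B2–B5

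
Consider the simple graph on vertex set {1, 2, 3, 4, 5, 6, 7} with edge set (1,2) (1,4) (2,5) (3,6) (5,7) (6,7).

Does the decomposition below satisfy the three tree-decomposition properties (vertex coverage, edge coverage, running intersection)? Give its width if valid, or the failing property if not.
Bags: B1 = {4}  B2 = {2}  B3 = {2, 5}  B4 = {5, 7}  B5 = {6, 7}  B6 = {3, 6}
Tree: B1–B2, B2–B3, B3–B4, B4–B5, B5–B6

No — vertex 1 appears in no bag.

A tree decomposition must satisfy three properties: every vertex lies in some bag; for every edge, both endpoints lie together in some bag; and for every vertex, the bags containing it form a connected subtree. Here vertex 1 appears in no bag, so the decomposition is invalid.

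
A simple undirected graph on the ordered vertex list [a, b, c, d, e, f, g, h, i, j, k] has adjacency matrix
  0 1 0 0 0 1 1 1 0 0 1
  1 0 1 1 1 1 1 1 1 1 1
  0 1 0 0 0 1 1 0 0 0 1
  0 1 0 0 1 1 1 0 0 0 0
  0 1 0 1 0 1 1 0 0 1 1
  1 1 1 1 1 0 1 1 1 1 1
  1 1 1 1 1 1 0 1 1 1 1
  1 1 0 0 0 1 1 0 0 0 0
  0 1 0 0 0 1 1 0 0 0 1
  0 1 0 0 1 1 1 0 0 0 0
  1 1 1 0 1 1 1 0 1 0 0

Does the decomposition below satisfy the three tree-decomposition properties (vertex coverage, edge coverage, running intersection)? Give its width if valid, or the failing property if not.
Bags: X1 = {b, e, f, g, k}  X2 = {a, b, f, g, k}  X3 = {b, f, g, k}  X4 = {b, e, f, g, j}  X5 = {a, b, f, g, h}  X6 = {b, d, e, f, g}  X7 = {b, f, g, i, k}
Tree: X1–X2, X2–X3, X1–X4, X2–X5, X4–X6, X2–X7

A tree decomposition must satisfy three properties: every vertex lies in some bag; for every edge, both endpoints lie together in some bag; and for every vertex, the bags containing it form a connected subtree. Here vertex c appears in no bag, so the decomposition is invalid.

No — vertex c appears in no bag.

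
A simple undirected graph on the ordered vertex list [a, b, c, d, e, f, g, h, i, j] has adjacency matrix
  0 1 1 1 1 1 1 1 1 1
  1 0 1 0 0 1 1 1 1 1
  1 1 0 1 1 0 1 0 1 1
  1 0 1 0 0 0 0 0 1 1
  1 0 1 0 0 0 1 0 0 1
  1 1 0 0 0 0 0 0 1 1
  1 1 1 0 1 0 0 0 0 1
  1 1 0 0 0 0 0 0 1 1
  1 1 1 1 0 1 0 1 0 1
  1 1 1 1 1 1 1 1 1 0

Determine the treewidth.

A width-4 tree decomposition is:
Bags: B1 = {a, b, c, g, j}  B2 = {a, b, c, i, j}  B3 = {a, b, f, i, j}  B4 = {a, b, h, i, j}  B5 = {a, c, d, i, j}  B6 = {a, c, e, g, j}
Tree: B1–B2, B2–B3, B3–B4, B2–B5, B1–B6
Every bag has size at most 5, so the width is 5 − 1 = 4 and tw(G) ≤ 4. On the other hand G contains the 5-clique {a, c, d, i, j}. A clique must lie in a single bag of any decomposition, so no decomposition can have width below 4. Combining the bounds, tw(G) = 4.

4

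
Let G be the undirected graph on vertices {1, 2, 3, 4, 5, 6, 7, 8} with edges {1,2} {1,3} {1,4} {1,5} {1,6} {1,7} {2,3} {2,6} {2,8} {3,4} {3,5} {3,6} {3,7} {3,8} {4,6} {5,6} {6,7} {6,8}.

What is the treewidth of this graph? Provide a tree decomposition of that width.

Treewidth 3.
Bags: B1 = {1, 2, 3, 6}  B2 = {2, 3, 6, 8}  B3 = {1, 3, 4, 6}  B4 = {1, 3, 6, 7}  B5 = {1, 3, 5, 6}
Tree: B1–B2, B1–B3, B3–B4, B4–B5

Every bag has size at most 4, so the width is 4 − 1 = 3 and tw(G) ≤ 3. Conversely, {2, 3, 6, 8} is a clique of size 4, and the vertices of any clique must share a bag in every tree decomposition; so some bag has ≥ 4 vertices and tw(G) ≥ 3. Combining the bounds, tw(G) = 3.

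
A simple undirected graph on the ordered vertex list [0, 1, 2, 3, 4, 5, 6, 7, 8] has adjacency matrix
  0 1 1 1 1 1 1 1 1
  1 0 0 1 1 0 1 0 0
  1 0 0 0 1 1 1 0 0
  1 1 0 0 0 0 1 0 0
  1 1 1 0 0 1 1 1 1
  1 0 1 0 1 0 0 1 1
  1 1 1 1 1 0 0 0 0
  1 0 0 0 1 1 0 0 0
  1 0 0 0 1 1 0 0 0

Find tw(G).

A width-3 tree decomposition is:
Bags: B1 = {0, 2, 4, 6}  B2 = {0, 1, 4, 6}  B3 = {0, 2, 4, 5}  B4 = {0, 4, 5, 8}  B5 = {0, 1, 3, 6}  B6 = {0, 4, 5, 7}
Tree: B1–B2, B1–B3, B3–B4, B2–B5, B3–B6
Every bag has size at most 4, so the width is 4 − 1 = 3 and tw(G) ≤ 3. On the other hand G contains the 4-clique {0, 1, 3, 6}. A clique must lie in a single bag of any decomposition, so no decomposition can have width below 3. The upper and lower bounds meet at 3, so that is the treewidth.

3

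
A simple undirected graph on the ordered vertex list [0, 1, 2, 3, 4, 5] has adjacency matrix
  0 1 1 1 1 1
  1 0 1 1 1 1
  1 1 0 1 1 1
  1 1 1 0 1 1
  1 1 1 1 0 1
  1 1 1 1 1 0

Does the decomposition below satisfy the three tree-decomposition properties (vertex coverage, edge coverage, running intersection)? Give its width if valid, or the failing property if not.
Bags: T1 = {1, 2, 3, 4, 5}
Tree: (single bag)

A tree decomposition must satisfy three properties: every vertex lies in some bag; for every edge, both endpoints lie together in some bag; and for every vertex, the bags containing it form a connected subtree. Here vertex 0 appears in no bag, so the decomposition is invalid.

No — vertex 0 appears in no bag.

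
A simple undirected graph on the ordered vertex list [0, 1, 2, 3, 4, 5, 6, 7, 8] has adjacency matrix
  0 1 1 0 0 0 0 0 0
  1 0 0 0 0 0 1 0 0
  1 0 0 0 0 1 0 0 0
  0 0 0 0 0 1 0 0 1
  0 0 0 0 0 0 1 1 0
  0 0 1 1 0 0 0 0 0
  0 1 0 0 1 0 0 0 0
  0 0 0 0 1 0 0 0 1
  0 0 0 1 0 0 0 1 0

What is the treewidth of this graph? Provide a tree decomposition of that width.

Treewidth 2.
One such decomposition:
Bags: B1 = {1, 4, 6}  B2 = {0, 1, 4}  B3 = {0, 2, 4}  B4 = {2, 4, 5}  B5 = {3, 4, 5}  B6 = {3, 4, 8}  B7 = {4, 7, 8}
Tree: B1–B2, B2–B3, B3–B4, B4–B5, B5–B6, B6–B7

The largest bag has 3 vertices, giving width 2; this decomposition certifies tw(G) ≤ 2. For the lower bound, G contains the cycle 4–6–1–0–2–5–3–8–7–4, so G is not a forest; only forests have treewidth ≤ 1, hence tw(G) ≥ 2. Therefore the treewidth is 2.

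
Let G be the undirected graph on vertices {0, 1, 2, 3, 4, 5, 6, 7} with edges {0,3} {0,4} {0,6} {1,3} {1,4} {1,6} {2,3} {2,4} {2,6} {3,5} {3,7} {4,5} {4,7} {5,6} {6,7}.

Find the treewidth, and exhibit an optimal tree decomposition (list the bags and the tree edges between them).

Treewidth 3.
One optimal decomposition is:
Bags: B1 = {3, 4, 5, 6}  B2 = {3, 4, 6, 7}  B3 = {2, 3, 4, 6}  B4 = {1, 3, 4, 6}  B5 = {0, 3, 4, 6}
Tree: B1–B2, B2–B3, B3–B4, B4–B5

Every bag has size at most 4, so the width is 4 − 1 = 3 and tw(G) ≤ 3. For the lower bound: the 4 vertex sets {4,5}, {6,7}, {3}, {2} are disjoint, each induces a connected subgraph, and every pair is joined by at least one edge of G. Contracting each set to a single vertex therefore yields K_{4} as a minor, and since treewidth is minor-monotone, tw(G) ≥ tw(K_{4}) = 3. The upper and lower bounds meet at 3, so that is the treewidth.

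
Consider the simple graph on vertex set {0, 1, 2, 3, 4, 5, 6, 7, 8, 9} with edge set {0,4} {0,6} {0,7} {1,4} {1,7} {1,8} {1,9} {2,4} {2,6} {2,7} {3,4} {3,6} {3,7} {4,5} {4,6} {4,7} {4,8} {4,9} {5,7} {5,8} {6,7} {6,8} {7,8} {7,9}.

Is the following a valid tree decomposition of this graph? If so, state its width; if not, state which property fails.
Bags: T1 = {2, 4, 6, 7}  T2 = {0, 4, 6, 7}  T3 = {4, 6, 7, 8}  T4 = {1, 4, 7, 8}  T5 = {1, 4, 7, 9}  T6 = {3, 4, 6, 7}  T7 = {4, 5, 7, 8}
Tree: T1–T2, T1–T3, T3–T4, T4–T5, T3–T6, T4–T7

Every vertex of G appears in some bag (union = {0, 1, 2, 3, 4, 5, 6, 7, 8, 9}); every edge is covered by a bag; and for each vertex v the set of bags containing v is connected in the bag tree. The decomposition is therefore valid. The largest bag has 4 vertices, so the width is 3.

Yes; width 3.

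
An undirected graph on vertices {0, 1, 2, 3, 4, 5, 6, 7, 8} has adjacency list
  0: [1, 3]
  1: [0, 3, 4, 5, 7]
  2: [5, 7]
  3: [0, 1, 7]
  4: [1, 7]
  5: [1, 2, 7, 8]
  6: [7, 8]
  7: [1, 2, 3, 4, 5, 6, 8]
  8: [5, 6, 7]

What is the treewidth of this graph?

2

A width-2 tree decomposition is:
Bags: B1 = {1, 4, 7}  B2 = {1, 5, 7}  B3 = {1, 3, 7}  B4 = {0, 1, 3}  B5 = {5, 7, 8}  B6 = {2, 5, 7}  B7 = {6, 7, 8}
Tree: B1–B2, B1–B3, B3–B4, B2–B5, B2–B6, B5–B7
The largest bag has 3 vertices, giving width 2; this decomposition certifies tw(G) ≤ 2. On the other hand G contains the 3-clique {0, 1, 3}. A clique must lie in a single bag of any decomposition, so no decomposition can have width below 2. The upper and lower bounds meet at 2, so that is the treewidth.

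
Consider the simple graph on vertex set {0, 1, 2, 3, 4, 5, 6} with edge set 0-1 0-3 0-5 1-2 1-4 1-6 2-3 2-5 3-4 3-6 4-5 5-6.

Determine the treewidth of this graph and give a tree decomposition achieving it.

Every bag has size at most 4, so the width is 4 − 1 = 3 and tw(G) ≤ 3. For the lower bound: the 4 vertex sets {5,6}, {1,2}, {3}, {0} are disjoint, each induces a connected subgraph, and every pair is joined by at least one edge of G. Contracting each set to a single vertex therefore yields K_{4} as a minor, and since treewidth is minor-monotone, tw(G) ≥ tw(K_{4}) = 3. Hence tw(G) = 3 exactly.

Treewidth 3.
One optimal decomposition is:
Bags: B1 = {1, 3, 5, 6}  B2 = {1, 2, 3, 5}  B3 = {0, 1, 3, 5}  B4 = {1, 3, 4, 5}
Tree: B1–B2, B2–B3, B3–B4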